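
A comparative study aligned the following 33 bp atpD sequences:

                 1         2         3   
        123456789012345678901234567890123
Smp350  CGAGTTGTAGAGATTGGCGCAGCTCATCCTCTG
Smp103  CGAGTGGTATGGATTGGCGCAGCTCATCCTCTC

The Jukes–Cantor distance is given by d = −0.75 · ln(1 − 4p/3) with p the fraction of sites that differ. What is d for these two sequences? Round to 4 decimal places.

Mismatches occur at site 6 (T↔G), site 10 (G↔T), site 11 (A↔G), site 33 (G↔C).
p = 4/33 = 0.121212.
d = −0.75 · ln(1 − (4/3)·0.121212) = −0.75 · ln(0.838384) = −0.75 · (-0.176279) = 0.1322.

0.1322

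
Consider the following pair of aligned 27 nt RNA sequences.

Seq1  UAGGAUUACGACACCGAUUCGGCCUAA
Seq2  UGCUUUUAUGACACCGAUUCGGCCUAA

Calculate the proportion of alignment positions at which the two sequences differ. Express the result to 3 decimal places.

Differing sites — 2:A/G; 3:G/C; 4:G/U; 5:A/U; 9:C/U.
There are 5 differences over 27 sites, so p = 5/27 = 0.185.

0.185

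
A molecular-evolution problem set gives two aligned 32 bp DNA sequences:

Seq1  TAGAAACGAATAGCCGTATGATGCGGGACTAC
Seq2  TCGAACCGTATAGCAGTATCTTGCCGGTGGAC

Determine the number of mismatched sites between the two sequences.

The sequences differ at positions 2 (A/C), 6 (A/C), 9 (A/T), 15 (C/A), 20 (G/C), 21 (A/T), 25 (G/C), 28 (A/T), 29 (C/G), 30 (T/G).
That gives 10 mismatches out of 32 aligned sites, so the Hamming distance is 10.

10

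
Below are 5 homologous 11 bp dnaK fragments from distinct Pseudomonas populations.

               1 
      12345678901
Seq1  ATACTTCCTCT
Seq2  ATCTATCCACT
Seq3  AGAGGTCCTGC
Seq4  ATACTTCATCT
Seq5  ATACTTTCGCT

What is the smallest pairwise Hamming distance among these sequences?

Pairwise Hamming distances:
  Seq1 vs Seq2: 4
  Seq1 vs Seq3: 5
  Seq1 vs Seq4: 1
  Seq1 vs Seq5: 2
  Seq2 vs Seq3: 7
  Seq2 vs Seq4: 5
  Seq2 vs Seq5: 5
  Seq3 vs Seq4: 6
  Seq3 vs Seq5: 7
  Seq4 vs Seq5: 3
The smallest is 1, between Seq1 and Seq4.

1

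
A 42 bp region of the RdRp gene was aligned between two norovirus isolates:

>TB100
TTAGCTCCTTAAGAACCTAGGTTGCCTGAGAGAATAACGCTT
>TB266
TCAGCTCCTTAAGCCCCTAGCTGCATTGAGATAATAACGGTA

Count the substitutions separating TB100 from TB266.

11

Mismatches occur at site 2 (T/C), site 14 (A/C), site 15 (A/C), site 21 (G/C), site 23 (T/G), site 24 (G/C), site 25 (C/A), site 26 (C/T), site 32 (G/T), site 40 (C/G), site 42 (T/A).
That gives 11 mismatches out of 42 aligned sites, so the Hamming distance is 11.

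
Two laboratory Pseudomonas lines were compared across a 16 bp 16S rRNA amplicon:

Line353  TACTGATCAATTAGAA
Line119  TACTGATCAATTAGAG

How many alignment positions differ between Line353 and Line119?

Differing sites — 16:A/G.
That gives 1 mismatch out of 16 aligned sites, so the Hamming distance is 1.

1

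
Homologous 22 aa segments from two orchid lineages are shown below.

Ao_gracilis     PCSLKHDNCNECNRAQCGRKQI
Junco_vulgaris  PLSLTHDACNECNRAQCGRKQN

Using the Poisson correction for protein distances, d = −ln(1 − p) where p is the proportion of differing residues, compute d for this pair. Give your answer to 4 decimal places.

Differing sites — 2:C/L; 5:K/T; 8:N/A; 22:I/N.
p = 4/22 = 0.181818.
d = −ln(1 − 0.181818) = −ln(0.818182) = 0.2007.

0.2007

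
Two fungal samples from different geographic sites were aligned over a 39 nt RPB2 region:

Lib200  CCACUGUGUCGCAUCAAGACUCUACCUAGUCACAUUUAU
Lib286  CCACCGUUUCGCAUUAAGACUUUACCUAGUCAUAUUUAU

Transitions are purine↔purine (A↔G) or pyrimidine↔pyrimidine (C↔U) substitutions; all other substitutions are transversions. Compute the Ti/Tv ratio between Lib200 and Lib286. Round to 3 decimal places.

Differing sites — 5:U/C (Ti); 8:G/U (Tv); 15:C/U (Ti); 22:C/U (Ti); 33:C/U (Ti).
Of the 5 differences, 4 transitions and 1 transversion, so Ti/Tv = 4/1 = 4.000.

4.000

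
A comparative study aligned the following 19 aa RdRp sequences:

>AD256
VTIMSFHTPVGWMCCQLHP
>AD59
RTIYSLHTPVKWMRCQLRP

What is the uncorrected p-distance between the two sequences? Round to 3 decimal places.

0.316

The sequences differ at positions 1 (V/R), 4 (M/Y), 6 (F/L), 11 (G/K), 14 (C/R), 18 (H/R).
There are 6 differences over 19 sites, so p = 6/19 = 0.316.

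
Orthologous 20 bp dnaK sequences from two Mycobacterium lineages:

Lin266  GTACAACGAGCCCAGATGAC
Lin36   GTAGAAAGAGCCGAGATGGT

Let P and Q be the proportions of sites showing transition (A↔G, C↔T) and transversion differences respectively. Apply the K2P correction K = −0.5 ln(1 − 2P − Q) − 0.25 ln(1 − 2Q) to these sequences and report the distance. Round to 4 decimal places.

0.3046

Mismatches occur at site 4 (C/G, transversion), site 7 (C/A, transversion), site 13 (C/G, transversion), site 19 (A/G, transition), site 20 (C/T, transition).
Of the 5 differences, 2 transitions and 3 transversions over 20 sites: P = 2/20 = 0.100000, Q = 3/20 = 0.150000.
d = −0.5·ln(0.650000) − 0.25·ln(0.700000) = −0.5·(-0.430783) − 0.25·(-0.356675) = 0.3046.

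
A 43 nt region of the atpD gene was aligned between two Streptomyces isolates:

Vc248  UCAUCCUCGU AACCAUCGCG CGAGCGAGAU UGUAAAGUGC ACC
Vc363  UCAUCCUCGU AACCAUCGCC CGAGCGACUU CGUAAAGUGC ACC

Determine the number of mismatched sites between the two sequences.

Differing sites — 20:G/C; 28:G/C; 29:A/U; 31:U/C.
That gives 4 mismatches out of 43 aligned sites, so the Hamming distance is 4.

4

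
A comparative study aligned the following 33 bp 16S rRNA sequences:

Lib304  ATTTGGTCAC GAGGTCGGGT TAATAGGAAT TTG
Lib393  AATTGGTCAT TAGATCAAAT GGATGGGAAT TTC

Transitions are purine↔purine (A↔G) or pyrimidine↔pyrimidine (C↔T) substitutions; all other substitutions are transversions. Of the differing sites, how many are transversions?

Differing sites — 2:T/A (Tv); 10:C/T (Ti); 11:G/T (Tv); 14:G/A (Ti); 17:G/A (Ti); 18:G/A (Ti); 19:G/A (Ti); 21:T/G (Tv); 22:A/G (Ti); 25:A/G (Ti); 33:G/C (Tv).
Of the 11 differences, 7 transitions and 4 transversions, so the answer is 4.

4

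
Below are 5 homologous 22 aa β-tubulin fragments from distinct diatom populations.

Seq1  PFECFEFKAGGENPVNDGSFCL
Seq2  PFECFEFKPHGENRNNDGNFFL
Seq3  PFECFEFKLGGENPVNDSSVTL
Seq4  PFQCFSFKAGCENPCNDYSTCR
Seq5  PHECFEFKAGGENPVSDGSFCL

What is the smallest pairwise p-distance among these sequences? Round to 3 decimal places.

Pairwise Hamming distances:
  Seq1 vs Seq2: 6
  Seq1 vs Seq3: 4
  Seq1 vs Seq4: 7
  Seq1 vs Seq5: 2
  Seq2 vs Seq3: 8
  Seq2 vs Seq4: 12
  Seq2 vs Seq5: 8
  Seq3 vs Seq4: 9
  Seq3 vs Seq5: 6
  Seq4 vs Seq5: 9
The smallest is 2 mismatches, between Seq1 and Seq5; p = 2/22 = 0.091.

0.091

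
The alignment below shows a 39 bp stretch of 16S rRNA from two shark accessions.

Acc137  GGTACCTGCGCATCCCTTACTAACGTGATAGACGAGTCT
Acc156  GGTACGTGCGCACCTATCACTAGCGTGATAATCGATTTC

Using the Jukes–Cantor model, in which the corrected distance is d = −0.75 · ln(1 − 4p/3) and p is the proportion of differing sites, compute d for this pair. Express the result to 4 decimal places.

Mismatches occur at site 6 (C→G), site 13 (T→C), site 15 (C→T), site 16 (C→A), site 18 (T→C), site 23 (A→G), site 31 (G→A), site 32 (A→T), site 36 (G→T), site 38 (C→T), site 39 (T→C).
p = 11/39 = 0.282051.
d = −0.75 · ln(1 − (4/3)·0.282051) = −0.75 · ln(0.623932) = −0.75 · (-0.471714) = 0.3538.

0.3538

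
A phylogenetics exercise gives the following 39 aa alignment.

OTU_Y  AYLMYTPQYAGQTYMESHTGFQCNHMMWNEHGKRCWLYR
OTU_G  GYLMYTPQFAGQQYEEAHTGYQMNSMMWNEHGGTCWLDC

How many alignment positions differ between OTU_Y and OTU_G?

Differing sites — 1:A/G; 9:Y/F; 13:T/Q; 15:M/E; 17:S/A; 21:F/Y; 23:C/M; 25:H/S; 33:K/G; 34:R/T; 38:Y/D; 39:R/C.
That gives 12 mismatches out of 39 aligned sites, so the Hamming distance is 12.

12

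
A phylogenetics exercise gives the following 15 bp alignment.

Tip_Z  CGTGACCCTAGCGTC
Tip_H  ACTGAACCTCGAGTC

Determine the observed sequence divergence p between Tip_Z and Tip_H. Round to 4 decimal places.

0.3333

Mismatches occur at site 1 (C↔A), site 2 (G↔C), site 6 (C↔A), site 10 (A↔C), site 12 (C↔A).
There are 5 differences over 15 sites, so p = 5/15 = 0.3333.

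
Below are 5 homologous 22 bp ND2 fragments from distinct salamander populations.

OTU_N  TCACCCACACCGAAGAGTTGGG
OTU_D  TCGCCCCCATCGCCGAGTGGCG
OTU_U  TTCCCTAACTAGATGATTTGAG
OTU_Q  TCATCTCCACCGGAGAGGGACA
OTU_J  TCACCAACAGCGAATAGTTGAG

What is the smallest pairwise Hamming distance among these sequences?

4

Pairwise Hamming distances:
  OTU_N vs OTU_D: 7
  OTU_N vs OTU_U: 10
  OTU_N vs OTU_Q: 9
  OTU_N vs OTU_J: 4
  OTU_D vs OTU_U: 12
  OTU_D vs OTU_Q: 9
  OTU_D vs OTU_J: 9
  OTU_U vs OTU_Q: 16
  OTU_U vs OTU_J: 10
  OTU_Q vs OTU_J: 11
The smallest is 4, between OTU_N and OTU_J.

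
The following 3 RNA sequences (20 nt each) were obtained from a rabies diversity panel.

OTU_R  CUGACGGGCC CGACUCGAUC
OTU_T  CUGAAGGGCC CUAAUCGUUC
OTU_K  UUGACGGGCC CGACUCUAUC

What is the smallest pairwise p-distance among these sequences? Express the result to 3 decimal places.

Pairwise Hamming distances:
  OTU_R vs OTU_T: 4
  OTU_R vs OTU_K: 2
  OTU_T vs OTU_K: 6
The smallest is 2 mismatches, between OTU_R and OTU_K; p = 2/20 = 0.100.

0.100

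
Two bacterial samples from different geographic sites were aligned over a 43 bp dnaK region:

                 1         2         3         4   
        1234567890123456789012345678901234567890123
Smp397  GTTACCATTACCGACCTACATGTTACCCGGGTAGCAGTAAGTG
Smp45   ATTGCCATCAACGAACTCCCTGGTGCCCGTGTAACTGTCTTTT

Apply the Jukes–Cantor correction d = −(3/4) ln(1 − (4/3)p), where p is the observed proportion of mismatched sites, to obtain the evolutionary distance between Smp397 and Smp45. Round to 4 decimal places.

Differing sites — 1:G/A; 4:A/G; 9:T/C; 11:C/A; 15:C/A; 18:A/C; 20:A/C; 23:T/G; 25:A/G; 30:G/T; 34:G/A; 36:A/T; 39:A/C; 40:A/T; 41:G/T; 43:G/T.
p = 16/43 = 0.372093.
d = −0.75 · ln(1 − (4/3)·0.372093) = −0.75 · ln(0.503876) = −0.75 · (-0.685425) = 0.5141.

0.5141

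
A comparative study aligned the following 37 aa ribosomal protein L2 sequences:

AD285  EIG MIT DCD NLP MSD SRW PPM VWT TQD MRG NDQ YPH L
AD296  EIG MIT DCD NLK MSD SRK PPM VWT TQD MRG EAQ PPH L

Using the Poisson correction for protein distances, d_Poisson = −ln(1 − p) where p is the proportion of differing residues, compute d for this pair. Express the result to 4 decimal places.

Mismatches occur at site 12 (P→K), site 18 (W→K), site 31 (N→E), site 32 (D→A), site 34 (Y→P).
p = 5/37 = 0.135135.
d = −ln(1 − 0.135135) = −ln(0.864865) = 0.1452.

0.1452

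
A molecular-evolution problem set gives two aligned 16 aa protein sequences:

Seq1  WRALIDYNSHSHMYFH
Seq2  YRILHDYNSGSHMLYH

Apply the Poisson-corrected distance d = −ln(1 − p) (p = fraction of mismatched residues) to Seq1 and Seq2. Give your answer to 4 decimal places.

0.4700

The sequences differ at positions 1 (W/Y), 3 (A/I), 5 (I/H), 10 (H/G), 14 (Y/L), 15 (F/Y).
p = 6/16 = 0.375000.
d = −ln(1 − 0.375000) = −ln(0.625000) = 0.4700.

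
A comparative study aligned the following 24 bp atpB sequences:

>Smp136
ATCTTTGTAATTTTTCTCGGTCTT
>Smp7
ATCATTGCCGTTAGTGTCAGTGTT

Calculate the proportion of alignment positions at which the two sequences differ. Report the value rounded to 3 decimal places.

The sequences differ at positions 4 (T/A), 8 (T/C), 9 (A/C), 10 (A/G), 13 (T/A), 14 (T/G), 16 (C/G), 19 (G/A), 22 (C/G).
There are 9 differences over 24 sites, so p = 9/24 = 0.375.

0.375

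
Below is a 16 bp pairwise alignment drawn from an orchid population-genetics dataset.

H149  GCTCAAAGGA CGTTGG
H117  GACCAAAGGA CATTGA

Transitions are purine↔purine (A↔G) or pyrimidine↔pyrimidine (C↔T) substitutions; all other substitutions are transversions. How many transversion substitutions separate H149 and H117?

The sequences differ at positions 2 (C/A, transversion), 3 (T/C, transition), 12 (G/A, transition), 16 (G/A, transition).
Of the 4 differences, 3 transitions and 1 transversion, so the answer is 1.

1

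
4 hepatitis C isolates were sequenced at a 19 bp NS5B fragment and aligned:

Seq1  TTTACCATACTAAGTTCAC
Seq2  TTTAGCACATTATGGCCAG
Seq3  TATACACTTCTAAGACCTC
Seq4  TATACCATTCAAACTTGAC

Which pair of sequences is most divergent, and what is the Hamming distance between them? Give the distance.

Pairwise Hamming distances:
  Seq1 vs Seq2: 7
  Seq1 vs Seq3: 7
  Seq1 vs Seq4: 5
  Seq2 vs Seq3: 11
  Seq2 vs Seq4: 12
  Seq3 vs Seq4: 8
The largest is 12, between Seq2 and Seq4.

12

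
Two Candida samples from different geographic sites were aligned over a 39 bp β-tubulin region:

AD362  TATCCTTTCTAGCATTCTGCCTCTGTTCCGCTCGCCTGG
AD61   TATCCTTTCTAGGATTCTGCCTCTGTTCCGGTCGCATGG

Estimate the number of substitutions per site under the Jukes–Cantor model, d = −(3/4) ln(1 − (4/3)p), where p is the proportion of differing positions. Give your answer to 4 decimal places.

Differing sites — 13:C/G; 31:C/G; 36:C/A.
p = 3/39 = 0.076923.
d = −0.75 · ln(1 − (4/3)·0.076923) = −0.75 · ln(0.897436) = −0.75 · (-0.108213) = 0.0812.

0.0812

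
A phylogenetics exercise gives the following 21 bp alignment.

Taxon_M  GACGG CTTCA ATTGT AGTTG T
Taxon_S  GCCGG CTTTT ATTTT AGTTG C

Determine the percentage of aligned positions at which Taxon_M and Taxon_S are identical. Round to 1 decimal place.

Differing sites — 2:A/C; 9:C/T; 10:A/T; 14:G/T; 21:T/C.
16 of the 21 sites match, so the percent identity is 16/21 × 100 = 76.2%.

76.2%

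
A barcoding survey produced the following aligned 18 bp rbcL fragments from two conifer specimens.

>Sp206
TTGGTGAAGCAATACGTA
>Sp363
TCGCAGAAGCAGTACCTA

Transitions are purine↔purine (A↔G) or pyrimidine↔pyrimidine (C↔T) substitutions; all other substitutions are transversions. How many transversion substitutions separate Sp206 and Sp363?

3

Mismatches occur at site 2 (T/C, transition), site 4 (G/C, transversion), site 5 (T/A, transversion), site 12 (A/G, transition), site 16 (G/C, transversion).
Of the 5 differences, 2 transitions and 3 transversions, so the answer is 3.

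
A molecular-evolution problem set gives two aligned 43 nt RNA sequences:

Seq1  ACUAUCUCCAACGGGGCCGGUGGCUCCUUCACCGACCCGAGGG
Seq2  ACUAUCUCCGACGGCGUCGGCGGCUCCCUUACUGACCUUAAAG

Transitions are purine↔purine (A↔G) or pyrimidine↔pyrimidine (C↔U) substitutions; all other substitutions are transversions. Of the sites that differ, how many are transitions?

The sequences differ at positions 10 (A/G, transition), 15 (G/C, transversion), 17 (C/U, transition), 21 (U/C, transition), 28 (U/C, transition), 30 (C/U, transition), 33 (C/U, transition), 38 (C/U, transition), 39 (G/U, transversion), 41 (G/A, transition), 42 (G/A, transition).
Of the 11 differences, 9 transitions and 2 transversions, so the answer is 9.

9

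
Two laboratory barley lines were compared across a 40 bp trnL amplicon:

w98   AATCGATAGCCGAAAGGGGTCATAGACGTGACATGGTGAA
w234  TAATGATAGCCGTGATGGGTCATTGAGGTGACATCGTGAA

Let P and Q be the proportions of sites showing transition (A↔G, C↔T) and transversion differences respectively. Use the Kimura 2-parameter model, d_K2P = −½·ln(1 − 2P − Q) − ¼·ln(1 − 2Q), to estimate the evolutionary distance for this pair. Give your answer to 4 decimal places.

Differing sites — 1:A/T (Tv); 3:T/A (Tv); 4:C/T (Ti); 13:A/T (Tv); 14:A/G (Ti); 16:G/T (Tv); 24:A/T (Tv); 27:C/G (Tv); 35:G/C (Tv).
Of the 9 differences, 2 transitions and 7 transversions over 40 sites: P = 2/40 = 0.050000, Q = 7/40 = 0.175000.
d = −0.5·ln(0.725000) − 0.25·ln(0.650000) = −0.5·(-0.321584) − 0.25·(-0.430783) = 0.2685.

0.2685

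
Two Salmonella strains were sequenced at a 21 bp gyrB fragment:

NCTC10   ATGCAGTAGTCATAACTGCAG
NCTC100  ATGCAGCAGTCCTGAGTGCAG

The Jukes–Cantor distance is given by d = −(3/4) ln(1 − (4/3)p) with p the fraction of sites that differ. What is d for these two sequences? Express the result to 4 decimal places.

0.2197

Mismatches occur at site 7 (T/C), site 12 (A/C), site 14 (A/G), site 16 (C/G).
p = 4/21 = 0.190476.
d = −0.75 · ln(1 − (4/3)·0.190476) = −0.75 · ln(0.746032) = −0.75 · (-0.292987) = 0.2197.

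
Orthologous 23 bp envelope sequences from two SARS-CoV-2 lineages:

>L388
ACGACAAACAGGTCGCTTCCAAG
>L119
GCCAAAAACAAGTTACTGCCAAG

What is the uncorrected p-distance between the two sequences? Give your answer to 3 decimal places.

0.304

The sequences differ at positions 1 (A/G), 3 (G/C), 5 (C/A), 11 (G/A), 14 (C/T), 15 (G/A), 18 (T/G).
There are 7 differences over 23 sites, so p = 7/23 = 0.304.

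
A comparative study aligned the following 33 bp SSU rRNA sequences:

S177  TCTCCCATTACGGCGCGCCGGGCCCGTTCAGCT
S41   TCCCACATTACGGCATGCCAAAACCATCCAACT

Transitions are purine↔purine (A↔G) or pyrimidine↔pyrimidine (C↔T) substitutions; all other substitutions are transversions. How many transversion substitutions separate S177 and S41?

2

The sequences differ at positions 3 (T/C, transition), 5 (C/A, transversion), 15 (G/A, transition), 16 (C/T, transition), 20 (G/A, transition), 21 (G/A, transition), 22 (G/A, transition), 23 (C/A, transversion), 26 (G/A, transition), 28 (T/C, transition), 31 (G/A, transition).
Of the 11 differences, 9 transitions and 2 transversions, so the answer is 2.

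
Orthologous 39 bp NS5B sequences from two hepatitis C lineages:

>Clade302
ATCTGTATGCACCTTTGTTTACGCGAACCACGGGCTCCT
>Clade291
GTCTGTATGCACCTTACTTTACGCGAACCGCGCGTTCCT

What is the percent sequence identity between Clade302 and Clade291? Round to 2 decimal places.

84.62%

The sequences differ at positions 1 (A/G), 16 (T/A), 17 (G/C), 30 (A/G), 33 (G/C), 35 (C/T).
33 of the 39 sites match, so the percent identity is 33/39 × 100 = 84.62%.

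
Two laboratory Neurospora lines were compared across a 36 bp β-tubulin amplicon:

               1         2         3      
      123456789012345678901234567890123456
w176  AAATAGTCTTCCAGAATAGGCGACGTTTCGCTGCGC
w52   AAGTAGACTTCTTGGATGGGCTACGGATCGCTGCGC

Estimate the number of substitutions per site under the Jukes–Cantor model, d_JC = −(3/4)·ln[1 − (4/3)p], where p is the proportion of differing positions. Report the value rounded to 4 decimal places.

0.3041

The sequences differ at positions 3 (A/G), 7 (T/A), 12 (C/T), 13 (A/T), 15 (A/G), 18 (A/G), 22 (G/T), 26 (T/G), 27 (T/A).
p = 9/36 = 0.250000.
d = −0.75 · ln(1 − (4/3)·0.250000) = −0.75 · ln(0.666667) = −0.75 · (-0.405465) = 0.3041.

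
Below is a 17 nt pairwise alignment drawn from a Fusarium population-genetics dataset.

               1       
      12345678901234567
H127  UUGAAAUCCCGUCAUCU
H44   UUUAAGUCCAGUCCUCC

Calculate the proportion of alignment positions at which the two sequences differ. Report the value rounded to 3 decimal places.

The sequences differ at positions 3 (G/U), 6 (A/G), 10 (C/A), 14 (A/C), 17 (U/C).
There are 5 differences over 17 sites, so p = 5/17 = 0.294.

0.294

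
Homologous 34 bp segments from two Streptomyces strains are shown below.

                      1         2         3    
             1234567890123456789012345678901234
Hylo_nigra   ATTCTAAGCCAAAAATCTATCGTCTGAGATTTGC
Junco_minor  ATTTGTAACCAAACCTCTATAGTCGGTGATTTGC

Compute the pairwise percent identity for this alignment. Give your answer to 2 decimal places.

Differing sites — 4:C/T; 5:T/G; 6:A/T; 8:G/A; 14:A/C; 15:A/C; 21:C/A; 25:T/G; 27:A/T.
25 of the 34 sites match, so the percent identity is 25/34 × 100 = 73.53%.

73.53%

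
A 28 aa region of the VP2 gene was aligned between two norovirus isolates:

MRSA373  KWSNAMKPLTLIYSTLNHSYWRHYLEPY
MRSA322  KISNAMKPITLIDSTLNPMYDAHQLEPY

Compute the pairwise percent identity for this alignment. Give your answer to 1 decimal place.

71.4%

Differing sites — 2:W/I; 9:L/I; 13:Y/D; 18:H/P; 19:S/M; 21:W/D; 22:R/A; 24:Y/Q.
20 of the 28 sites match, so the percent identity is 20/28 × 100 = 71.4%.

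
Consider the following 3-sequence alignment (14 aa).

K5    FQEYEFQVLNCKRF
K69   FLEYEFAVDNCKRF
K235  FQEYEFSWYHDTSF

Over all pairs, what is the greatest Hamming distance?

Pairwise Hamming distances:
  K5 vs K69: 3
  K5 vs K235: 7
  K69 vs K235: 8
The largest is 8, between K69 and K235.

8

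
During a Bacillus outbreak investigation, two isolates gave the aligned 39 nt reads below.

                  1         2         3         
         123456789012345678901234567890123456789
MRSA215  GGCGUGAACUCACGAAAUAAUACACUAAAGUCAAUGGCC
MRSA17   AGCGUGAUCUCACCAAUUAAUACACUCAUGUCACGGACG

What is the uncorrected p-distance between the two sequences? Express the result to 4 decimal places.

The sequences differ at positions 1 (G/A), 8 (A/U), 14 (G/C), 17 (A/U), 27 (A/C), 29 (A/U), 34 (A/C), 35 (U/G), 37 (G/A), 39 (C/G).
There are 10 differences over 39 sites, so p = 10/39 = 0.2564.

0.2564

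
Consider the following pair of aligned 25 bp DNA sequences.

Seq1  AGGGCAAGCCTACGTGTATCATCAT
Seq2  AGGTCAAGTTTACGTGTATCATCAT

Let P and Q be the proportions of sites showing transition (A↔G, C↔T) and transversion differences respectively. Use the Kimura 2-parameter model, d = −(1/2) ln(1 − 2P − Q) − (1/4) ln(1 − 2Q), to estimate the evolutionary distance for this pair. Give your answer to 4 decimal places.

0.1324

Differing sites — 4:G/T (Tv); 9:C/T (Ti); 10:C/T (Ti).
Of the 3 differences, 2 transitions and 1 transversion over 25 sites: P = 2/25 = 0.080000, Q = 1/25 = 0.040000.
d = −0.5·ln(0.800000) − 0.25·ln(0.920000) = −0.5·(-0.223144) − 0.25·(-0.083382) = 0.1324.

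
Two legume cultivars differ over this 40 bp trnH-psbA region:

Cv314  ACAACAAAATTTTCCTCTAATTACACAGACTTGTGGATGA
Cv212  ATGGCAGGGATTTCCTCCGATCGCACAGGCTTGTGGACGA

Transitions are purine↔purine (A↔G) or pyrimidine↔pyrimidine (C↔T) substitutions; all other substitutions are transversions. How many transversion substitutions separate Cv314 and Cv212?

Differing sites — 2:C/T (Ti); 3:A/G (Ti); 4:A/G (Ti); 7:A/G (Ti); 8:A/G (Ti); 9:A/G (Ti); 10:T/A (Tv); 18:T/C (Ti); 19:A/G (Ti); 22:T/C (Ti); 23:A/G (Ti); 29:A/G (Ti); 38:T/C (Ti).
Of the 13 differences, 12 transitions and 1 transversion, so the answer is 1.

1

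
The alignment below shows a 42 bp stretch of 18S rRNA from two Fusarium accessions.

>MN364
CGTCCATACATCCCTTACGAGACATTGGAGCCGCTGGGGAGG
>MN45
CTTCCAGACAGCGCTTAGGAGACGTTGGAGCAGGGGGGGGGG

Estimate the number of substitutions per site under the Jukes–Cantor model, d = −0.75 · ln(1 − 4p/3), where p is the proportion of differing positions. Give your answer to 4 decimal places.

Differing sites — 2:G/T; 7:T/G; 11:T/G; 13:C/G; 18:C/G; 24:A/G; 32:C/A; 34:C/G; 35:T/G; 40:A/G.
p = 10/42 = 0.238095.
d = −0.75 · ln(1 − (4/3)·0.238095) = −0.75 · ln(0.682540) = −0.75 · (-0.381934) = 0.2865.

0.2865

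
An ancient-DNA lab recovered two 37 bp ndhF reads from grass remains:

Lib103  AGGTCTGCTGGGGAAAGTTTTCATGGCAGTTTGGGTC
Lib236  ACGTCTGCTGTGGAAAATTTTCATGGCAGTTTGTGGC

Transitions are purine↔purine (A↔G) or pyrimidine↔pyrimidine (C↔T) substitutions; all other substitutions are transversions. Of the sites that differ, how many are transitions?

The sequences differ at positions 2 (G/C, transversion), 11 (G/T, transversion), 17 (G/A, transition), 34 (G/T, transversion), 36 (T/G, transversion).
Of the 5 differences, 1 transition and 4 transversions, so the answer is 1.

1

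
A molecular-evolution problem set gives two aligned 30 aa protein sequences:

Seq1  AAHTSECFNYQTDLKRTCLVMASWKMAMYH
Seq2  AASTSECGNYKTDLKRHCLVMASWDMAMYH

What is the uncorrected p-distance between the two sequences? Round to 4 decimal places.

Differing sites — 3:H/S; 8:F/G; 11:Q/K; 17:T/H; 25:K/D.
There are 5 differences over 30 sites, so p = 5/30 = 0.1667.

0.1667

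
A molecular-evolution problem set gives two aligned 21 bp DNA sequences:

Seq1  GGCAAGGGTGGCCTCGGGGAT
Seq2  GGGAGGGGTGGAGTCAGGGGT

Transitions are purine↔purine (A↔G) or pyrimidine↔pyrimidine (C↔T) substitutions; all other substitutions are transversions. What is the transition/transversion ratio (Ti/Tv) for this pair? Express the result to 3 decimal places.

1.000

The sequences differ at positions 3 (C/G, transversion), 5 (A/G, transition), 12 (C/A, transversion), 13 (C/G, transversion), 16 (G/A, transition), 20 (A/G, transition).
Of the 6 differences, 3 transitions and 3 transversions, so Ti/Tv = 3/3 = 1.000.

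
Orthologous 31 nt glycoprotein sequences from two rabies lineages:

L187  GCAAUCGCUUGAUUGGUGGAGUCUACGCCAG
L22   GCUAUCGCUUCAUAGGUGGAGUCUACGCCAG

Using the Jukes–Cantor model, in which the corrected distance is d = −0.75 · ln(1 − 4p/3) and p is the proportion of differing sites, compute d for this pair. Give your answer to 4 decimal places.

The sequences differ at positions 3 (A/U), 11 (G/C), 14 (U/A).
p = 3/31 = 0.096774.
d = −0.75 · ln(1 − (4/3)·0.096774) = −0.75 · ln(0.870968) = −0.75 · (-0.138150) = 0.1036.

0.1036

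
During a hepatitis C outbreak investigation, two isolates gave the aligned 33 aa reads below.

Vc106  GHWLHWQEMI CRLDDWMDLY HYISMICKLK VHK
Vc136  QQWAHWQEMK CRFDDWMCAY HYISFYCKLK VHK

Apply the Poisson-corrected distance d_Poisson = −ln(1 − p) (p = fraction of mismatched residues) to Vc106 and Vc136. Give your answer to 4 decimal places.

The sequences differ at positions 1 (G/Q), 2 (H/Q), 4 (L/A), 10 (I/K), 13 (L/F), 18 (D/C), 19 (L/A), 25 (M/F), 26 (I/Y).
p = 9/33 = 0.272727.
d = −ln(1 − 0.272727) = −ln(0.727273) = 0.3185.

0.3185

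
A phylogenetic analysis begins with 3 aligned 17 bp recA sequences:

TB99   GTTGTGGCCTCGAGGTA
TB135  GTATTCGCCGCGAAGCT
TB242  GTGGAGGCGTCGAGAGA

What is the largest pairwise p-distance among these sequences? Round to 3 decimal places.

Pairwise Hamming distances:
  TB99 vs TB135: 7
  TB99 vs TB242: 5
  TB135 vs TB242: 10
The largest is 10 mismatches, between TB135 and TB242; p = 10/17 = 0.588.

0.588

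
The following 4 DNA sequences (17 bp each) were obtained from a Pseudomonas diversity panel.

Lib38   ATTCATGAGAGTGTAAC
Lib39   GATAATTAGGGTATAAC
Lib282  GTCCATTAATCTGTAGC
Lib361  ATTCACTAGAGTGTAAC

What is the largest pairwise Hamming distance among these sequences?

Pairwise Hamming distances:
  Lib38 vs Lib39: 6
  Lib38 vs Lib282: 7
  Lib38 vs Lib361: 2
  Lib39 vs Lib282: 8
  Lib39 vs Lib361: 6
  Lib282 vs Lib361: 7
The largest is 8, between Lib39 and Lib282.

8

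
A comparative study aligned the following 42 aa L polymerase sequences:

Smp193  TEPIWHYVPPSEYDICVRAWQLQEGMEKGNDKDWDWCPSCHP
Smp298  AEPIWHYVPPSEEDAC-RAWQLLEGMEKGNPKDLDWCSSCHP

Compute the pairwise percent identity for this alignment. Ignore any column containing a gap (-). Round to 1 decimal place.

82.9%

Excluding the 1 gap column leaves 41 comparable sites.
Differing sites — 1:T/A; 13:Y/E; 15:I/A; 23:Q/L; 31:D/P; 34:W/L; 38:P/S.
34 of the 41 comparable sites match, so the percent identity is 34/41 × 100 = 82.9%.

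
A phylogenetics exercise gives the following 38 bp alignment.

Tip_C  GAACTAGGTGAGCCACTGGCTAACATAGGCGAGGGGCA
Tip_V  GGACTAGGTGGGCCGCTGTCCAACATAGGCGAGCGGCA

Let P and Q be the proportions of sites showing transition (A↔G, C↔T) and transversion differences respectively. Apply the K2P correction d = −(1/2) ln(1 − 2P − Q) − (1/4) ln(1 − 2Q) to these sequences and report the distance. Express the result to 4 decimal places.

0.1805

The sequences differ at positions 2 (A/G, transition), 11 (A/G, transition), 15 (A/G, transition), 19 (G/T, transversion), 21 (T/C, transition), 34 (G/C, transversion).
Of the 6 differences, 4 transitions and 2 transversions over 38 sites: P = 4/38 = 0.105263, Q = 2/38 = 0.052632.
d = −0.5·ln(0.736842) − 0.25·ln(0.894736) = −0.5·(-0.305382) − 0.25·(-0.111227) = 0.1805.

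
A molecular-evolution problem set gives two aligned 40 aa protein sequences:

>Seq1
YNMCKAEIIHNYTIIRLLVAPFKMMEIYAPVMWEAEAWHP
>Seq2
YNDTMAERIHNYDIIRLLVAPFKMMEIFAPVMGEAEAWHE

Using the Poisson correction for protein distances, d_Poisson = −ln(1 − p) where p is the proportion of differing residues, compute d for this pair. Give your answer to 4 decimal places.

0.2231

The sequences differ at positions 3 (M/D), 4 (C/T), 5 (K/M), 8 (I/R), 13 (T/D), 28 (Y/F), 33 (W/G), 40 (P/E).
p = 8/40 = 0.200000.
d = −ln(1 − 0.200000) = −ln(0.800000) = 0.2231.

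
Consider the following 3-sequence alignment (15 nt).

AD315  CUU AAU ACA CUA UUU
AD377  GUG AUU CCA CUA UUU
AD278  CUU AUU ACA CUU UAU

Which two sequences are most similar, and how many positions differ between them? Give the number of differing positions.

Pairwise Hamming distances:
  AD315 vs AD377: 4
  AD315 vs AD278: 3
  AD377 vs AD278: 5
The smallest is 3, between AD315 and AD278.

3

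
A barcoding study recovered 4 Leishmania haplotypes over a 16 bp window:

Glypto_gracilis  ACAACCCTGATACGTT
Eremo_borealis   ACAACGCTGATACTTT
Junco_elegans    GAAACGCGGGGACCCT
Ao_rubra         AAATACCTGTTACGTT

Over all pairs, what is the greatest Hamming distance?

Pairwise Hamming distances:
  Glypto_gracilis vs Eremo_borealis: 2
  Glypto_gracilis vs Junco_elegans: 8
  Glypto_gracilis vs Ao_rubra: 4
  Eremo_borealis vs Junco_elegans: 7
  Eremo_borealis vs Ao_rubra: 6
  Junco_elegans vs Ao_rubra: 9
The largest is 9, between Junco_elegans and Ao_rubra.

9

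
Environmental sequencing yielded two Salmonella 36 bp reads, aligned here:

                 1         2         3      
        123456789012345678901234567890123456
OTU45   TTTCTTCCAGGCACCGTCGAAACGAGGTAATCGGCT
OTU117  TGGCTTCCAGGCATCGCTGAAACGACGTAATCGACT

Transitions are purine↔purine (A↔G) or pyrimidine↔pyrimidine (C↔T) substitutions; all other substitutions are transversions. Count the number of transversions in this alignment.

The sequences differ at positions 2 (T/G, transversion), 3 (T/G, transversion), 14 (C/T, transition), 17 (T/C, transition), 18 (C/T, transition), 26 (G/C, transversion), 34 (G/A, transition).
Of the 7 differences, 4 transitions and 3 transversions, so the answer is 3.

3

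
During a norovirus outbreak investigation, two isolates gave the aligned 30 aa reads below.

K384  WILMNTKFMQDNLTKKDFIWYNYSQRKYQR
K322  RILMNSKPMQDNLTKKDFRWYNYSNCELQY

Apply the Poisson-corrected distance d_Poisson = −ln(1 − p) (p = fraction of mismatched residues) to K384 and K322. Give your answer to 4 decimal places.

0.3567

Differing sites — 1:W/R; 6:T/S; 8:F/P; 19:I/R; 25:Q/N; 26:R/C; 27:K/E; 28:Y/L; 30:R/Y.
p = 9/30 = 0.300000.
d = −ln(1 − 0.300000) = −ln(0.700000) = 0.3567.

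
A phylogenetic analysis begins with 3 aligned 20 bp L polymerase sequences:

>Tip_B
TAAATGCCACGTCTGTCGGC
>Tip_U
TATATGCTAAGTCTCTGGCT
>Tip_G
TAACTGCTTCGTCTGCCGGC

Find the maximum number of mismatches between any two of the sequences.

9

Pairwise Hamming distances:
  Tip_B vs Tip_U: 7
  Tip_B vs Tip_G: 4
  Tip_U vs Tip_G: 9
The largest is 9, between Tip_U and Tip_G.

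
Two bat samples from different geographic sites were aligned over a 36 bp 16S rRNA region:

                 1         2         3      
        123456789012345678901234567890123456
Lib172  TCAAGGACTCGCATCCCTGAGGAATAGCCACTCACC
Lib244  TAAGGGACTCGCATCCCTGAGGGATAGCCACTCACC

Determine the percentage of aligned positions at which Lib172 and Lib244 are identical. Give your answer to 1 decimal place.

91.7%

The sequences differ at positions 2 (C/A), 4 (A/G), 23 (A/G).
33 of the 36 sites match, so the percent identity is 33/36 × 100 = 91.7%.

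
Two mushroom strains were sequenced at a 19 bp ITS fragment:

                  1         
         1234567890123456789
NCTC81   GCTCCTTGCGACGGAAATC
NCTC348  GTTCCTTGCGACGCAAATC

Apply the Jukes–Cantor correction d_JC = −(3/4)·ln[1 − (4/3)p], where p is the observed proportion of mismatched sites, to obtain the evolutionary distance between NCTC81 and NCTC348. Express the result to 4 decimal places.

0.1134

Differing sites — 2:C/T; 14:G/C.
p = 2/19 = 0.105263.
d = −0.75 · ln(1 − (4/3)·0.105263) = −0.75 · ln(0.859649) = −0.75 · (-0.151231) = 0.1134.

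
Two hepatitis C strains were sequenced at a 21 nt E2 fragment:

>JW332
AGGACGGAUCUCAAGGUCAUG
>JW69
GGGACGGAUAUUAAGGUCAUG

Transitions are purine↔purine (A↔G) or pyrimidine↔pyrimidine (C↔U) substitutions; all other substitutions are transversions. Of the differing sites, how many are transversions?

Differing sites — 1:A/G (Ti); 10:C/A (Tv); 12:C/U (Ti).
Of the 3 differences, 2 transitions and 1 transversion, so the answer is 1.

1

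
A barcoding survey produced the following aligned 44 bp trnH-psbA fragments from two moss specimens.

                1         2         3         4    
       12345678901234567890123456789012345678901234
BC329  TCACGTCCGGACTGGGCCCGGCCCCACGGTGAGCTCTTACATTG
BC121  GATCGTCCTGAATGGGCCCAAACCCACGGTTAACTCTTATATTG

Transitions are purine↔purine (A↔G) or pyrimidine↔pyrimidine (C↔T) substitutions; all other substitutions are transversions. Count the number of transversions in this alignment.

7

Differing sites — 1:T/G (Tv); 2:C/A (Tv); 3:A/T (Tv); 9:G/T (Tv); 12:C/A (Tv); 20:G/A (Ti); 21:G/A (Ti); 22:C/A (Tv); 31:G/T (Tv); 33:G/A (Ti); 40:C/T (Ti).
Of the 11 differences, 4 transitions and 7 transversions, so the answer is 7.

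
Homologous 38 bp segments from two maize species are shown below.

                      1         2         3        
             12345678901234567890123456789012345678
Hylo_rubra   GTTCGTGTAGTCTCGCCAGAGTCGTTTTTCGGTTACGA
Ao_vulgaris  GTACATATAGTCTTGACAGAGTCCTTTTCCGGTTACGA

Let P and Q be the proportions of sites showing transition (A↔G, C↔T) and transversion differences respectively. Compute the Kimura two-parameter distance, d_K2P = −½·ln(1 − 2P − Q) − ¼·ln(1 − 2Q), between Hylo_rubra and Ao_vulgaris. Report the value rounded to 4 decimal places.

0.2138

Mismatches occur at site 3 (T→A, transversion), site 5 (G→A, transition), site 7 (G→A, transition), site 14 (C→T, transition), site 16 (C→A, transversion), site 24 (G→C, transversion), site 29 (T→C, transition).
Of the 7 differences, 4 transitions and 3 transversions over 38 sites: P = 4/38 = 0.105263, Q = 3/38 = 0.078947.
d = −0.5·ln(0.710527) − 0.25·ln(0.842106) = −0.5·(-0.341748) − 0.25·(-0.171849) = 0.2138.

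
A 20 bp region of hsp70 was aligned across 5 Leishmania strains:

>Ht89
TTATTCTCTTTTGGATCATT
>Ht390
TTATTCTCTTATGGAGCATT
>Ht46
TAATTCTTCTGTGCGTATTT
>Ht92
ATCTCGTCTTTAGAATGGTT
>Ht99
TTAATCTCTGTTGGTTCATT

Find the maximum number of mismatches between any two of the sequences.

13

Pairwise Hamming distances:
  Ht89 vs Ht390: 2
  Ht89 vs Ht46: 8
  Ht89 vs Ht92: 8
  Ht89 vs Ht99: 3
  Ht390 vs Ht46: 9
  Ht390 vs Ht92: 10
  Ht390 vs Ht99: 5
  Ht46 vs Ht92: 13
  Ht46 vs Ht99: 10
  Ht92 vs Ht99: 11
The largest is 13, between Ht46 and Ht92.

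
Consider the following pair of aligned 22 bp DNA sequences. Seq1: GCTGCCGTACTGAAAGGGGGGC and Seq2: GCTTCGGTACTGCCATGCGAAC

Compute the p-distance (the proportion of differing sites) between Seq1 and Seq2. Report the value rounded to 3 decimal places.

The sequences differ at positions 4 (G/T), 6 (C/G), 13 (A/C), 14 (A/C), 16 (G/T), 18 (G/C), 20 (G/A), 21 (G/A).
There are 8 differences over 22 sites, so p = 8/22 = 0.364.

0.364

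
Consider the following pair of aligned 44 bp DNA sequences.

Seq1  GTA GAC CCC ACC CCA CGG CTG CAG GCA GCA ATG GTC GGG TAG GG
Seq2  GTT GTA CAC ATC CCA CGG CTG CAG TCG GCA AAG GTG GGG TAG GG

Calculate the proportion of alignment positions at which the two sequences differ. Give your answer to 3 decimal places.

The sequences differ at positions 3 (A/T), 5 (A/T), 6 (C/A), 8 (C/A), 11 (C/T), 25 (G/T), 27 (A/G), 32 (T/A), 36 (C/G).
There are 9 differences over 44 sites, so p = 9/44 = 0.205.

0.205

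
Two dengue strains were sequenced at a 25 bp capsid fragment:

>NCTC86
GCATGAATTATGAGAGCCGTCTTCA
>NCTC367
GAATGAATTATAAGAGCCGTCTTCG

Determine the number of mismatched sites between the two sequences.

Differing sites — 2:C/A; 12:G/A; 25:A/G.
That gives 3 mismatches out of 25 aligned sites, so the Hamming distance is 3.

3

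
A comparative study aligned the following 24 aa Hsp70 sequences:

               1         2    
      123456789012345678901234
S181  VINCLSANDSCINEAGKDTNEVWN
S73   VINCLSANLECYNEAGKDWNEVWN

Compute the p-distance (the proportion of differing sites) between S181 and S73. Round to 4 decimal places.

Differing sites — 9:D/L; 10:S/E; 12:I/Y; 19:T/W.
There are 4 differences over 24 sites, so p = 4/24 = 0.1667.

0.1667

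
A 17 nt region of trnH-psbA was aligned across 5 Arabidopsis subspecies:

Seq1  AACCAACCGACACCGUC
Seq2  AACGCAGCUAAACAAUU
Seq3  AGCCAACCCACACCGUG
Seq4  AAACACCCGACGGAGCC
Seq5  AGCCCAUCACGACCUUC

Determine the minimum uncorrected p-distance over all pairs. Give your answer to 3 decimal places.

Pairwise Hamming distances:
  Seq1 vs Seq2: 8
  Seq1 vs Seq3: 3
  Seq1 vs Seq4: 6
  Seq1 vs Seq5: 7
  Seq2 vs Seq3: 9
  Seq2 vs Seq4: 12
  Seq2 vs Seq5: 9
  Seq3 vs Seq4: 9
  Seq3 vs Seq5: 7
  Seq4 vs Seq5: 13
The smallest is 3 mismatches, between Seq1 and Seq3; p = 3/17 = 0.176.

0.176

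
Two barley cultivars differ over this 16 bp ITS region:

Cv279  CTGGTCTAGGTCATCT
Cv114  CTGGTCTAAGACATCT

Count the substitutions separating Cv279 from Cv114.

2

The sequences differ at positions 9 (G/A), 11 (T/A).
That gives 2 mismatches out of 16 aligned sites, so the Hamming distance is 2.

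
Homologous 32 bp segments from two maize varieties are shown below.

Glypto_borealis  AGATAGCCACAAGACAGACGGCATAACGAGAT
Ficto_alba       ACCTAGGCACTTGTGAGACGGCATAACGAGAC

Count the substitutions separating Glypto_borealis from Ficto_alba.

8

The sequences differ at positions 2 (G/C), 3 (A/C), 7 (C/G), 11 (A/T), 12 (A/T), 14 (A/T), 15 (C/G), 32 (T/C).
That gives 8 mismatches out of 32 aligned sites, so the Hamming distance is 8.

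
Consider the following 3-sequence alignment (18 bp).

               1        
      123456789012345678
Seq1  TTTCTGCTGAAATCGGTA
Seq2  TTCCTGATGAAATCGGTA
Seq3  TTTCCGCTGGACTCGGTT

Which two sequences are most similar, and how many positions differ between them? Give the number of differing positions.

2

Pairwise Hamming distances:
  Seq1 vs Seq2: 2
  Seq1 vs Seq3: 4
  Seq2 vs Seq3: 6
The smallest is 2, between Seq1 and Seq2.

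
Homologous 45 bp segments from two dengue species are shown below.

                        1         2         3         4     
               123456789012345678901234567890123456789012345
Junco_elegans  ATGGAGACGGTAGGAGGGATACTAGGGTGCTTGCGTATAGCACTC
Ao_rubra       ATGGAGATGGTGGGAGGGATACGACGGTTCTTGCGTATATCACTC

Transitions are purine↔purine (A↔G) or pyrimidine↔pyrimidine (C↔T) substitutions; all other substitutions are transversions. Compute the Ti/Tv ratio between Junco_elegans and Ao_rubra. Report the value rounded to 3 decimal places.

0.500

Differing sites — 8:C/T (Ti); 12:A/G (Ti); 23:T/G (Tv); 25:G/C (Tv); 29:G/T (Tv); 40:G/T (Tv).
Of the 6 differences, 2 transitions and 4 transversions, so Ti/Tv = 2/4 = 0.500.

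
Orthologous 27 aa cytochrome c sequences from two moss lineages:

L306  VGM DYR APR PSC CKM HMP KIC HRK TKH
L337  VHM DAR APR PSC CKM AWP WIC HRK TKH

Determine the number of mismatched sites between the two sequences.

The sequences differ at positions 2 (G/H), 5 (Y/A), 16 (H/A), 17 (M/W), 19 (K/W).
That gives 5 mismatches out of 27 aligned sites, so the Hamming distance is 5.

5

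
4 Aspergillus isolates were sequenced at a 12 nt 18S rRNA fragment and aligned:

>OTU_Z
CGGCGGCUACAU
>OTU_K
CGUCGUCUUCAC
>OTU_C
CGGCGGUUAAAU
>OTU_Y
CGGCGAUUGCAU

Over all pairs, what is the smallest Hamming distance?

2

Pairwise Hamming distances:
  OTU_Z vs OTU_K: 4
  OTU_Z vs OTU_C: 2
  OTU_Z vs OTU_Y: 3
  OTU_K vs OTU_C: 6
  OTU_K vs OTU_Y: 5
  OTU_C vs OTU_Y: 3
The smallest is 2, between OTU_Z and OTU_C.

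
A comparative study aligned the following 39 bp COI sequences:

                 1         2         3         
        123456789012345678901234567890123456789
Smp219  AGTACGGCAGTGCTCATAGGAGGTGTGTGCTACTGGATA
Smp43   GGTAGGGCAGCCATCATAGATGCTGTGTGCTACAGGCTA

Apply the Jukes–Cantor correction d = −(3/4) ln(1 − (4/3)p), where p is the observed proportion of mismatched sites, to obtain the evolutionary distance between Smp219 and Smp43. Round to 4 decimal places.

0.3138

Differing sites — 1:A/G; 5:C/G; 11:T/C; 12:G/C; 13:C/A; 20:G/A; 21:A/T; 23:G/C; 34:T/A; 37:A/C.
p = 10/39 = 0.256410.
d = −0.75 · ln(1 − (4/3)·0.256410) = −0.75 · ln(0.658120) = −0.75 · (-0.418368) = 0.3138.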